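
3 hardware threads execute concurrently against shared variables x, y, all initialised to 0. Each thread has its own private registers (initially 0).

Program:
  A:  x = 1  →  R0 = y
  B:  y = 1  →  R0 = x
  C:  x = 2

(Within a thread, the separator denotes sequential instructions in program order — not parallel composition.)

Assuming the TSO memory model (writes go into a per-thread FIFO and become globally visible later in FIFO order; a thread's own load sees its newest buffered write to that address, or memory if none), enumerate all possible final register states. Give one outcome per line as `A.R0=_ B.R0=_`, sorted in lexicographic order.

outcome vector order: (A.R0,B.R0)
|TSO outcomes| = 6

A.R0=0 B.R0=0
A.R0=0 B.R0=1
A.R0=0 B.R0=2
A.R0=1 B.R0=0
A.R0=1 B.R0=1
A.R0=1 B.R0=2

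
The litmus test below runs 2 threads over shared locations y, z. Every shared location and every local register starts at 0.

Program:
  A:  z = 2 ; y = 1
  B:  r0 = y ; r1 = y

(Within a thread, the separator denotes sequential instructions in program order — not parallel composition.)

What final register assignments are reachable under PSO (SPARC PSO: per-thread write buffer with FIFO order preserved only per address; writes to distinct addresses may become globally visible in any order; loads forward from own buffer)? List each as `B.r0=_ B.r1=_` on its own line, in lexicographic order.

outcome vector order: (B.r0,B.r1)
|PSO outcomes| = 3

B.r0=0 B.r1=0
B.r0=0 B.r1=1
B.r0=1 B.r1=1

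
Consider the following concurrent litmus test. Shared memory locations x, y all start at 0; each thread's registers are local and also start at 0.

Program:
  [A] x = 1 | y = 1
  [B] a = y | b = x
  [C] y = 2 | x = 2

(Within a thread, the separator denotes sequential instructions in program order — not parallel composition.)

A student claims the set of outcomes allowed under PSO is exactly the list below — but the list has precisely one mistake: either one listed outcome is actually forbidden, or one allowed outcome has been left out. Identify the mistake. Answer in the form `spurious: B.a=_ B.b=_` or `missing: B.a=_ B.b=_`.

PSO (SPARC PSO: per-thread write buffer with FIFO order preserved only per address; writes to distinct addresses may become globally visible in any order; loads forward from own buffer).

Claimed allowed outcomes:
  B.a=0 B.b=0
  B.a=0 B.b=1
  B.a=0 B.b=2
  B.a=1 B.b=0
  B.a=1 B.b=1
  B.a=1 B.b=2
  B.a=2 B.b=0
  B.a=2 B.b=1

missing: B.a=2 B.b=2

outcome vector order: (B.a,B.b)
PSO: 9 outcomes — {0/0 0/1 0/2 1/0 1/1 1/2 2/0 2/1 2/2}
PSO∖claimed = {2/2}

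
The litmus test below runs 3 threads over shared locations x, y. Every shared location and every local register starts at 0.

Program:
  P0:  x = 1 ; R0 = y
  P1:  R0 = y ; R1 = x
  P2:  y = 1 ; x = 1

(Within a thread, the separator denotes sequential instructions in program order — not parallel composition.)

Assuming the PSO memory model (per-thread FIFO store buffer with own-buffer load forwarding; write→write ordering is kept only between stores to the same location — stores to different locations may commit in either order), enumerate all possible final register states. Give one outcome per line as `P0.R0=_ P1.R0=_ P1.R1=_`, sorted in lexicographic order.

outcome vector order: (P0.R0,P1.R0,P1.R1)
|PSO outcomes| = 8

P0.R0=0 P1.R0=0 P1.R1=0
P0.R0=0 P1.R0=0 P1.R1=1
P0.R0=0 P1.R0=1 P1.R1=0
P0.R0=0 P1.R0=1 P1.R1=1
P0.R0=1 P1.R0=0 P1.R1=0
P0.R0=1 P1.R0=0 P1.R1=1
P0.R0=1 P1.R0=1 P1.R1=0
P0.R0=1 P1.R0=1 P1.R1=1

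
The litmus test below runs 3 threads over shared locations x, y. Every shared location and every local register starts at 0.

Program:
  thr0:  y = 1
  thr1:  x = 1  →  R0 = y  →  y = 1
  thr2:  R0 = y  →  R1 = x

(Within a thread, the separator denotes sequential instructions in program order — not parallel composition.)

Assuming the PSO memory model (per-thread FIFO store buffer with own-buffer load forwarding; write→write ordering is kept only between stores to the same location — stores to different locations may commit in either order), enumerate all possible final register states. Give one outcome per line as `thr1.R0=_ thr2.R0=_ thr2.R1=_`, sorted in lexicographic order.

outcome vector order: (thr1.R0,thr2.R0,thr2.R1)
|PSO outcomes| = 8

thr1.R0=0 thr2.R0=0 thr2.R1=0
thr1.R0=0 thr2.R0=0 thr2.R1=1
thr1.R0=0 thr2.R0=1 thr2.R1=0
thr1.R0=0 thr2.R0=1 thr2.R1=1
thr1.R0=1 thr2.R0=0 thr2.R1=0
thr1.R0=1 thr2.R0=0 thr2.R1=1
thr1.R0=1 thr2.R0=1 thr2.R1=0
thr1.R0=1 thr2.R0=1 thr2.R1=1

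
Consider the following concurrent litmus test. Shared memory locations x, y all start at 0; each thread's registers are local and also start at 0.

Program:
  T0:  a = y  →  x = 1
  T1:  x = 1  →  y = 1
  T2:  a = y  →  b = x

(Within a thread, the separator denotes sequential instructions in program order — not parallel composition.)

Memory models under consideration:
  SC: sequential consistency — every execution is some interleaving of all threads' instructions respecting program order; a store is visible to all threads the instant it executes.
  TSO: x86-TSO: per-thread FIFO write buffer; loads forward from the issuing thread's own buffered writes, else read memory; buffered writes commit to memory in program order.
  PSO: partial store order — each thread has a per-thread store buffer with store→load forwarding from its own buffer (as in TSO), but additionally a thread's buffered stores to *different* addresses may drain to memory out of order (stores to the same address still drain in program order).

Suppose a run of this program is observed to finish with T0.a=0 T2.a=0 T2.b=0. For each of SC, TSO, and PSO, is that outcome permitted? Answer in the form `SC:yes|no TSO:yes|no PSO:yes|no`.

SC:yes TSO:yes PSO:yes

outcome vector order: (T0.a,T2.a,T2.b)
under SC → 000 001 011 100 101 111
under TSO → 000 001 011 100 101 111
under PSO → 000 001 010 011 100 101 110 111
target 000 ∈ {SC,TSO,PSO}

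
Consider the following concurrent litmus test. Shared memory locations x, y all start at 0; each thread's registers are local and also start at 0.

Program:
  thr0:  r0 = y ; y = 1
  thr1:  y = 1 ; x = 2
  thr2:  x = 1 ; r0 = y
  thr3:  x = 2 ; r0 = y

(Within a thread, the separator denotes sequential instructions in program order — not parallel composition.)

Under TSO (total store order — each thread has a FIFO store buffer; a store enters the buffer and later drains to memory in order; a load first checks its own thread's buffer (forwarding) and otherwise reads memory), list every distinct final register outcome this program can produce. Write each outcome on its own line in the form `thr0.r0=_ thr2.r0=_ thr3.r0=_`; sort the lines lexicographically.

outcome vector order: (thr0.r0,thr2.r0,thr3.r0)
|TSO outcomes| = 8

thr0.r0=0 thr2.r0=0 thr3.r0=0
thr0.r0=0 thr2.r0=0 thr3.r0=1
thr0.r0=0 thr2.r0=1 thr3.r0=0
thr0.r0=0 thr2.r0=1 thr3.r0=1
thr0.r0=1 thr2.r0=0 thr3.r0=0
thr0.r0=1 thr2.r0=0 thr3.r0=1
thr0.r0=1 thr2.r0=1 thr3.r0=0
thr0.r0=1 thr2.r0=1 thr3.r0=1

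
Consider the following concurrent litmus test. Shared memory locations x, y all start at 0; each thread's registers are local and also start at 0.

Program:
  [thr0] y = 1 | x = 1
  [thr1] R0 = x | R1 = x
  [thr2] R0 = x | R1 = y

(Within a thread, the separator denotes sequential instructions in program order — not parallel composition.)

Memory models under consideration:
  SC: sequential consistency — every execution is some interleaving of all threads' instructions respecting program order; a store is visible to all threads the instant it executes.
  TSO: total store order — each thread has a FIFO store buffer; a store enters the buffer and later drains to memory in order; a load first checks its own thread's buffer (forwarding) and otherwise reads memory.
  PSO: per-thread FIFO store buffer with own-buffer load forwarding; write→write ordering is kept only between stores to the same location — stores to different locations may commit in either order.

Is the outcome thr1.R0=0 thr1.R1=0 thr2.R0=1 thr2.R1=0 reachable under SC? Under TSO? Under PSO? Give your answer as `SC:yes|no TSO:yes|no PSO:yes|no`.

outcome vector order: (thr1.R0,thr1.R1,thr2.R0,thr2.R1)
SC (9): 0000, 0001, 0011, 0100, 0101, 0111, 1100, 1101, 1111
TSO (9): 0000, 0001, 0011, 0100, 0101, 0111, 1100, 1101, 1111
PSO (12): 0000, 0001, 0010, 0011, 0100, 0101, 0110, 0111, 1100, 1101, 1110, 1111
target 0010 ∈ {PSO}

SC:no TSO:no PSO:yes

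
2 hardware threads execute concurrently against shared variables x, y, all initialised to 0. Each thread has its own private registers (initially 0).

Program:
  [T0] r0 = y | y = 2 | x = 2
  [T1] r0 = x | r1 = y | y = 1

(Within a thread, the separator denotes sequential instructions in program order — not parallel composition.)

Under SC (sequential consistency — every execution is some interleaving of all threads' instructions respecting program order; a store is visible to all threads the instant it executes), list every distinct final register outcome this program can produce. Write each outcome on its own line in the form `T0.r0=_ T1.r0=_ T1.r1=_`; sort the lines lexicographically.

T0.r0=0 T1.r0=0 T1.r1=0
T0.r0=0 T1.r0=0 T1.r1=2
T0.r0=0 T1.r0=2 T1.r1=2
T0.r0=1 T1.r0=0 T1.r1=0

outcome vector order: (T0.r0,T1.r0,T1.r1)
|SC outcomes| = 4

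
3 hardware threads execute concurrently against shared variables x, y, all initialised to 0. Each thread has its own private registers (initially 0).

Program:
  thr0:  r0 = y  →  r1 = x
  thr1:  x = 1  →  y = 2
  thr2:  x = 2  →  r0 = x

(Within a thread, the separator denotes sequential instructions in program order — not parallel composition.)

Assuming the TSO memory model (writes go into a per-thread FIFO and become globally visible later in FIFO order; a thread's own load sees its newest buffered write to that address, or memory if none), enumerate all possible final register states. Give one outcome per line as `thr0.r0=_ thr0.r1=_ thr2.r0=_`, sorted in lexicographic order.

thr0.r0=0 thr0.r1=0 thr2.r0=1
thr0.r0=0 thr0.r1=0 thr2.r0=2
thr0.r0=0 thr0.r1=1 thr2.r0=1
thr0.r0=0 thr0.r1=1 thr2.r0=2
thr0.r0=0 thr0.r1=2 thr2.r0=1
thr0.r0=0 thr0.r1=2 thr2.r0=2
thr0.r0=2 thr0.r1=1 thr2.r0=1
thr0.r0=2 thr0.r1=1 thr2.r0=2
thr0.r0=2 thr0.r1=2 thr2.r0=2

outcome vector order: (thr0.r0,thr0.r1,thr2.r0)
|TSO outcomes| = 9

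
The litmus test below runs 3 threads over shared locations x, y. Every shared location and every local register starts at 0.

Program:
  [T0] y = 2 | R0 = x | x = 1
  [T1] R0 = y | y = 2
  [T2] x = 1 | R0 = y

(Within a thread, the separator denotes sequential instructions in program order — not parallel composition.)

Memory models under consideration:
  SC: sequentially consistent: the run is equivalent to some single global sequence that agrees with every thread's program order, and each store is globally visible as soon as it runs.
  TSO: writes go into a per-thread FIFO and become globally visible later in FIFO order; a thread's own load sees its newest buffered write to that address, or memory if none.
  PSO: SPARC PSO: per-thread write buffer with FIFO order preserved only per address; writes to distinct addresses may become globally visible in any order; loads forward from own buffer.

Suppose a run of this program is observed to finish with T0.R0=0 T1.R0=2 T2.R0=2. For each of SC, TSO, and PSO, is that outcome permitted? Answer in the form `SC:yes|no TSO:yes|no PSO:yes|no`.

SC:yes TSO:yes PSO:yes

outcome vector order: (T0.R0,T1.R0,T2.R0)
SC: 6 outcomes — {002, 022, 100, 102, 120, 122}
TSO: 8 outcomes — {000, 002, 020, 022, 100, 102, 120, 122}
PSO: 8 outcomes — {000, 002, 020, 022, 100, 102, 120, 122}
target 022 ∈ {SC,TSO,PSO}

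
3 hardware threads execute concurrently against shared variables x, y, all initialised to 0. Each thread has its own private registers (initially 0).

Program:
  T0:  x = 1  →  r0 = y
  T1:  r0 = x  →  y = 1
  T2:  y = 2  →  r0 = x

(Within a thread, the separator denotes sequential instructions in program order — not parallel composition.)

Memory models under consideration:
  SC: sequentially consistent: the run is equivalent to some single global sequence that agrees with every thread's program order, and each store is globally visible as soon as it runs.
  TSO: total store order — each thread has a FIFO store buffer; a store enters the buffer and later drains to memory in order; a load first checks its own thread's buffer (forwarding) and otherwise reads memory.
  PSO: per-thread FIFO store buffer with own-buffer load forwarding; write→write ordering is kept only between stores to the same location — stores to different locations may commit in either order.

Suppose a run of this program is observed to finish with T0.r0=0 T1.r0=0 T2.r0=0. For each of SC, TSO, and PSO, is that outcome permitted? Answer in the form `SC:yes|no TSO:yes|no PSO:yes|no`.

outcome vector order: (T0.r0,T1.r0,T2.r0)
SC (10): 0/0/1 0/1/1 1/0/0 1/0/1 1/1/0 1/1/1 2/0/0 2/0/1 2/1/0 2/1/1
TSO (12): 0/0/0 0/0/1 0/1/0 0/1/1 1/0/0 1/0/1 1/1/0 1/1/1 2/0/0 2/0/1 2/1/0 2/1/1
PSO (12): 0/0/0 0/0/1 0/1/0 0/1/1 1/0/0 1/0/1 1/1/0 1/1/1 2/0/0 2/0/1 2/1/0 2/1/1
target 0/0/0 ∈ {TSO,PSO}

SC:no TSO:yes PSO:yes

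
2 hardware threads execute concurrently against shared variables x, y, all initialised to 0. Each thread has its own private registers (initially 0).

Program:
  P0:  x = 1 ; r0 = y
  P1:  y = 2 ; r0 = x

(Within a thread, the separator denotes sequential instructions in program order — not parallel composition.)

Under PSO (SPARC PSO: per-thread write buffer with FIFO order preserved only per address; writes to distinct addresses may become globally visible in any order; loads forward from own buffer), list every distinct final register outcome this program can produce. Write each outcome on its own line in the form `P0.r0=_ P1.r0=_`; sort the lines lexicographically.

outcome vector order: (P0.r0,P1.r0)
|PSO outcomes| = 4

P0.r0=0 P1.r0=0
P0.r0=0 P1.r0=1
P0.r0=2 P1.r0=0
P0.r0=2 P1.r0=1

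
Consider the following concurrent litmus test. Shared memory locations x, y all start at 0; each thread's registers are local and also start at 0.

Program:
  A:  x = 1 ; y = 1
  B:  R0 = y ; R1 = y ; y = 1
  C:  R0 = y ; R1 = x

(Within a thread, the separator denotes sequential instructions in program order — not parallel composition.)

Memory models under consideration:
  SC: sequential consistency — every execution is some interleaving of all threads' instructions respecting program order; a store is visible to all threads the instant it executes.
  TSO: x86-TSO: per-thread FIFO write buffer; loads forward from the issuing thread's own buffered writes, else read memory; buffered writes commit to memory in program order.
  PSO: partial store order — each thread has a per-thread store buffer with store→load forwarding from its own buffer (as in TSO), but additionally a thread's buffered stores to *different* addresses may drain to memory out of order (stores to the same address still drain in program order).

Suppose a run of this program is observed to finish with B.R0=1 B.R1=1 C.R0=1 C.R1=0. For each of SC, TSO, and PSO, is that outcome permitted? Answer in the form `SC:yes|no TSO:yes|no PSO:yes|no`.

SC:no TSO:no PSO:yes

outcome vector order: (B.R0,B.R1,C.R0,C.R1)
SC (10): 0000, 0001, 0010, 0011, 0100, 0101, 0111, 1100, 1101, 1111
TSO (10): 0000, 0001, 0010, 0011, 0100, 0101, 0111, 1100, 1101, 1111
PSO (12): 0000, 0001, 0010, 0011, 0100, 0101, 0110, 0111, 1100, 1101, 1110, 1111
target 1110 ∈ {PSO}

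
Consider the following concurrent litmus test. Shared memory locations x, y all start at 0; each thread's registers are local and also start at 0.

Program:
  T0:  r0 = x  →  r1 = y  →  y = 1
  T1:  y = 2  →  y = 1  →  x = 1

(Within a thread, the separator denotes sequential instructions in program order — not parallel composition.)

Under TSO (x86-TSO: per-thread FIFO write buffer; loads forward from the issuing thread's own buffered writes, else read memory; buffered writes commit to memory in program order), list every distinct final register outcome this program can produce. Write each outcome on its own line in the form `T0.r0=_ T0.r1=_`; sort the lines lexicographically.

T0.r0=0 T0.r1=0
T0.r0=0 T0.r1=1
T0.r0=0 T0.r1=2
T0.r0=1 T0.r1=1

outcome vector order: (T0.r0,T0.r1)
|TSO outcomes| = 4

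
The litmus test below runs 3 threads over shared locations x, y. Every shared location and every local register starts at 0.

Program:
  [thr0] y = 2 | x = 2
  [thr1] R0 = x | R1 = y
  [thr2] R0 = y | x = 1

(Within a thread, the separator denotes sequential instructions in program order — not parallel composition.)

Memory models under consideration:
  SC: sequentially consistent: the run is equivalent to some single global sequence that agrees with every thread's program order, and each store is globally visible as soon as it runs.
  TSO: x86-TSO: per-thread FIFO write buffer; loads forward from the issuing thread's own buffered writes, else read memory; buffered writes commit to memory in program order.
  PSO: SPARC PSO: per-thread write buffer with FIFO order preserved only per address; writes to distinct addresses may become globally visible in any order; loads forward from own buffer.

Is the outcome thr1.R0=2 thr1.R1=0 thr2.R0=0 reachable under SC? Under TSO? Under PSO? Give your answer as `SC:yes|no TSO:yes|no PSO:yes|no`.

outcome vector order: (thr1.R0,thr1.R1,thr2.R0)
SC: 9 outcomes — {000; 002; 020; 022; 100; 120; 122; 220; 222}
TSO: 9 outcomes — {000; 002; 020; 022; 100; 120; 122; 220; 222}
PSO: 11 outcomes — {000; 002; 020; 022; 100; 120; 122; 200; 202; 220; 222}
target 200 ∈ {PSO}

SC:no TSO:no PSO:yes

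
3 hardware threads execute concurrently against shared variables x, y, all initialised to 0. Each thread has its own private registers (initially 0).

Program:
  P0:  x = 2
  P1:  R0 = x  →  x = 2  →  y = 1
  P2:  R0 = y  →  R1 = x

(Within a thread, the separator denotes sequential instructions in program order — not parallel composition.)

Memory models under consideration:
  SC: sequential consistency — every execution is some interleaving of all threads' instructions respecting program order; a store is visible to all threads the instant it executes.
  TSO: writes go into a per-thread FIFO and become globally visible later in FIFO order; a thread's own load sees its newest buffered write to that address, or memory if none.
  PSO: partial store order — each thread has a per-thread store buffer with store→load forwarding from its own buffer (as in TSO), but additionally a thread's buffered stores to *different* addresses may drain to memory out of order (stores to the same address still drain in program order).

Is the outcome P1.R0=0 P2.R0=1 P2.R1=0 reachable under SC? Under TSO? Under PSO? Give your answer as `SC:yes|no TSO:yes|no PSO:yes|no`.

SC:no TSO:no PSO:yes

outcome vector order: (P1.R0,P2.R0,P2.R1)
under SC → (0,0,0), (0,0,2), (0,1,2), (2,0,0), (2,0,2), (2,1,2)
under TSO → (0,0,0), (0,0,2), (0,1,2), (2,0,0), (2,0,2), (2,1,2)
under PSO → (0,0,0), (0,0,2), (0,1,0), (0,1,2), (2,0,0), (2,0,2), (2,1,2)
target (0,1,0) ∈ {PSO}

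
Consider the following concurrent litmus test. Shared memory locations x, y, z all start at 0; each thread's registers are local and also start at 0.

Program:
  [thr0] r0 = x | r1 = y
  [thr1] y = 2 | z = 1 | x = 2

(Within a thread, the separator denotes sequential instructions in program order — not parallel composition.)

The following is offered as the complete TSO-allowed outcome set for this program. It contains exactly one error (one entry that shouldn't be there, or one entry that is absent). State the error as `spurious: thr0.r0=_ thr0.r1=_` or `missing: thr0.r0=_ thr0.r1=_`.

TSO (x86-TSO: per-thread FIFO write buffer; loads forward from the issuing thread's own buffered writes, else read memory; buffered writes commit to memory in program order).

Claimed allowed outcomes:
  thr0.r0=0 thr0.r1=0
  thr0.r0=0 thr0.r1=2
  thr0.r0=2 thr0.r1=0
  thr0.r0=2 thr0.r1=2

outcome vector order: (thr0.r0,thr0.r1)
under TSO → 00; 02; 22
claimed∖TSO = {20}

spurious: thr0.r0=2 thr0.r1=0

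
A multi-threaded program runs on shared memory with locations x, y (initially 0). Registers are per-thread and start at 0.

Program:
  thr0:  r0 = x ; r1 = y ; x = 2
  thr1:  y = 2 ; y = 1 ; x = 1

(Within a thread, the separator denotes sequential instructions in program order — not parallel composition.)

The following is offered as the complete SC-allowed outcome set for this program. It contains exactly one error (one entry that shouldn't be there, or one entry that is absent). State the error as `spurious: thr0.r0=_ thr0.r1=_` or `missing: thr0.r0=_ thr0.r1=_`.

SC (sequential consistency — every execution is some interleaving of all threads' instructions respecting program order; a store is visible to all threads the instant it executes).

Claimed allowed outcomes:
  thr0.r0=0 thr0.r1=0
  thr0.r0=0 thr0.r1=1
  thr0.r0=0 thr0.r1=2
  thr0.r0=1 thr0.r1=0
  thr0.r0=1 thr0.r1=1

outcome vector order: (thr0.r0,thr0.r1)
under SC → 0/0; 0/1; 0/2; 1/1
claimed∖SC = {1/0}

spurious: thr0.r0=1 thr0.r1=0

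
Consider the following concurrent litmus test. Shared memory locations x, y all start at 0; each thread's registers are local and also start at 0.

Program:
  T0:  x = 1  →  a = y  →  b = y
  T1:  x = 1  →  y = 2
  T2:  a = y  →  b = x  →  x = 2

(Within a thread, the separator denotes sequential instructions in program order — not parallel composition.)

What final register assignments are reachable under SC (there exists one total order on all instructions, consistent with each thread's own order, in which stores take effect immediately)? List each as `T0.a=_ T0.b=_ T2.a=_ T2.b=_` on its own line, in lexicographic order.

outcome vector order: (T0.a,T0.b,T2.a,T2.b)
|SC outcomes| = 9

T0.a=0 T0.b=0 T2.a=0 T2.b=0
T0.a=0 T0.b=0 T2.a=0 T2.b=1
T0.a=0 T0.b=0 T2.a=2 T2.b=1
T0.a=0 T0.b=2 T2.a=0 T2.b=0
T0.a=0 T0.b=2 T2.a=0 T2.b=1
T0.a=0 T0.b=2 T2.a=2 T2.b=1
T0.a=2 T0.b=2 T2.a=0 T2.b=0
T0.a=2 T0.b=2 T2.a=0 T2.b=1
T0.a=2 T0.b=2 T2.a=2 T2.b=1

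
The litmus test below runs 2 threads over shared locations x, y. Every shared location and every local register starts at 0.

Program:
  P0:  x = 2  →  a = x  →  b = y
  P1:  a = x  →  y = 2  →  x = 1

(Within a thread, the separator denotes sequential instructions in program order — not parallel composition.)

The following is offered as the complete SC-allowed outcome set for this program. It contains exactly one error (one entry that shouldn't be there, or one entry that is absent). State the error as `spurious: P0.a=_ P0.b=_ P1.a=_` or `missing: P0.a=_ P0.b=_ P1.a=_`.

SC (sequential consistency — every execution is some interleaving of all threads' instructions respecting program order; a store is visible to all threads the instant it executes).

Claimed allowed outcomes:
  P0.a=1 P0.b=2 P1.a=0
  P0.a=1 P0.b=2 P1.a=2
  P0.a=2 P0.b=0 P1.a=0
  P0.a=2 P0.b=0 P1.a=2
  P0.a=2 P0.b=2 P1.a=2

outcome vector order: (P0.a,P0.b,P1.a)
[SC] allowed = {<1 2 0>, <1 2 2>, <2 0 0>, <2 0 2>, <2 2 0>, <2 2 2>}
SC∖claimed = {<2 2 0>}

missing: P0.a=2 P0.b=2 P1.a=0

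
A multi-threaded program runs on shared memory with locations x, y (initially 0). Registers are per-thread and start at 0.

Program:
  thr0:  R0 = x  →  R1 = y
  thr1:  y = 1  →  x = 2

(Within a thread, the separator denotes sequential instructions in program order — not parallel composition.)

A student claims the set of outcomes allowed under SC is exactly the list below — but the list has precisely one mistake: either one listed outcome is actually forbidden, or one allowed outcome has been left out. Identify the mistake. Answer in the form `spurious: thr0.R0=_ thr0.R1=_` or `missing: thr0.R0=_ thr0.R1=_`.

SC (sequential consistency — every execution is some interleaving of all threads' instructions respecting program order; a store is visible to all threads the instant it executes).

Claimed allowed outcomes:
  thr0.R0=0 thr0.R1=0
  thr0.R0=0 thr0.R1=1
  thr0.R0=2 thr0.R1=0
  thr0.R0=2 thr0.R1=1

spurious: thr0.R0=2 thr0.R1=0

outcome vector order: (thr0.R0,thr0.R1)
SC (3): 0/0 0/1 2/1
claimed∖SC = {2/0}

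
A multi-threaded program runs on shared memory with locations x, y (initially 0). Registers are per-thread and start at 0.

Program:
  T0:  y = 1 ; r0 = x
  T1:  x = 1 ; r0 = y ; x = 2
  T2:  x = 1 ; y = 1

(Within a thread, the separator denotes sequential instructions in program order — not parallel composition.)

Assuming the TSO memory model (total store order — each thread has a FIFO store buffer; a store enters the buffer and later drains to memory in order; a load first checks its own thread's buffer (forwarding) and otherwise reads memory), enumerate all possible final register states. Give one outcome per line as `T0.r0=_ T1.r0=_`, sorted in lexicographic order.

outcome vector order: (T0.r0,T1.r0)
|TSO outcomes| = 6

T0.r0=0 T1.r0=0
T0.r0=0 T1.r0=1
T0.r0=1 T1.r0=0
T0.r0=1 T1.r0=1
T0.r0=2 T1.r0=0
T0.r0=2 T1.r0=1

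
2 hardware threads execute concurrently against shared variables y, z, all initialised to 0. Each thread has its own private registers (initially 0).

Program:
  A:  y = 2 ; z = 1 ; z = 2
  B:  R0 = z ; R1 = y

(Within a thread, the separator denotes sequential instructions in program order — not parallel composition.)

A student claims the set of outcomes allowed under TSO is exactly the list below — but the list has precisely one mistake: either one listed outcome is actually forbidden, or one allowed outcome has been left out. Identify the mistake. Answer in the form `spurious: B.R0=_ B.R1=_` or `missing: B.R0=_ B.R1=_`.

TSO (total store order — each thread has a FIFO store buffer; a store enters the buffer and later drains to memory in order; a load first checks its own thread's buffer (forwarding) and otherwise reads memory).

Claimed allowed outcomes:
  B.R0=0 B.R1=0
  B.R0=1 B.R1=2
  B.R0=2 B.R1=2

missing: B.R0=0 B.R1=2

outcome vector order: (B.R0,B.R1)
under TSO → 00; 02; 12; 22
TSO∖claimed = {02}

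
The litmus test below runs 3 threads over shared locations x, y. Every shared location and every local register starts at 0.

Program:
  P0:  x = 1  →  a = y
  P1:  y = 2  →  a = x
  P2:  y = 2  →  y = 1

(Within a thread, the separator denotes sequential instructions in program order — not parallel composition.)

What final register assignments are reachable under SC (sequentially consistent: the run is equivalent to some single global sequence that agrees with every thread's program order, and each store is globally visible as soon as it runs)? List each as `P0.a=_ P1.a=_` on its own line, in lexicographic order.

P0.a=0 P1.a=1
P0.a=1 P1.a=0
P0.a=1 P1.a=1
P0.a=2 P1.a=0
P0.a=2 P1.a=1

outcome vector order: (P0.a,P1.a)
|SC outcomes| = 5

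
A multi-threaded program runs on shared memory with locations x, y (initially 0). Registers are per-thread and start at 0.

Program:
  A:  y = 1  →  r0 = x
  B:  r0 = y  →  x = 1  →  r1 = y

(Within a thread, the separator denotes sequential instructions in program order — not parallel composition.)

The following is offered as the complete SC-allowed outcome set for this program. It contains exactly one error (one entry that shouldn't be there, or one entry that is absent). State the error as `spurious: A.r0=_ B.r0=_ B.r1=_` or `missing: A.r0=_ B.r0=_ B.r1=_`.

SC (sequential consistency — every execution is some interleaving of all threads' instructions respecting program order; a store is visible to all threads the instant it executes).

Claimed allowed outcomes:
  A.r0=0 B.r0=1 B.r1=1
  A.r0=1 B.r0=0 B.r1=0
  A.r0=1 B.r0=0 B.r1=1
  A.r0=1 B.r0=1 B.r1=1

missing: A.r0=0 B.r0=0 B.r1=1

outcome vector order: (A.r0,B.r0,B.r1)
SC: 5 outcomes — {(0,0,1); (0,1,1); (1,0,0); (1,0,1); (1,1,1)}
SC∖claimed = {(0,0,1)}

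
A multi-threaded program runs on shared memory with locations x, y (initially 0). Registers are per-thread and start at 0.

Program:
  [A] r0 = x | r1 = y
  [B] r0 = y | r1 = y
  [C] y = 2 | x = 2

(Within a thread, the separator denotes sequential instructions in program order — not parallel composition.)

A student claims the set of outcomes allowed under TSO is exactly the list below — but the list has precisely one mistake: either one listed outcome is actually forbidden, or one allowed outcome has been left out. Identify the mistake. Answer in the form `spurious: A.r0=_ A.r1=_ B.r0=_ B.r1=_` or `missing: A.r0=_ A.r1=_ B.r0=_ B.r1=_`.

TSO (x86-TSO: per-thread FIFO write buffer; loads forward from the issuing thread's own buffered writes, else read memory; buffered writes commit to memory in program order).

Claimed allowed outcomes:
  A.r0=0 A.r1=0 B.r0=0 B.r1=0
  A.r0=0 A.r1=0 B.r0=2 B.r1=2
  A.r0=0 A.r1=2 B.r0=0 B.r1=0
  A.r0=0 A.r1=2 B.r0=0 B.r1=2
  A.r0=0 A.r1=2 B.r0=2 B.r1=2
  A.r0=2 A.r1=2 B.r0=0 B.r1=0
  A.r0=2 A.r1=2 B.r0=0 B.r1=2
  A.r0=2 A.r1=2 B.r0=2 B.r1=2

outcome vector order: (A.r0,A.r1,B.r0,B.r1)
TSO (9): (0,0,0,0); (0,0,0,2); (0,0,2,2); (0,2,0,0); (0,2,0,2); (0,2,2,2); (2,2,0,0); (2,2,0,2); (2,2,2,2)
TSO∖claimed = {(0,0,0,2)}

missing: A.r0=0 A.r1=0 B.r0=0 B.r1=2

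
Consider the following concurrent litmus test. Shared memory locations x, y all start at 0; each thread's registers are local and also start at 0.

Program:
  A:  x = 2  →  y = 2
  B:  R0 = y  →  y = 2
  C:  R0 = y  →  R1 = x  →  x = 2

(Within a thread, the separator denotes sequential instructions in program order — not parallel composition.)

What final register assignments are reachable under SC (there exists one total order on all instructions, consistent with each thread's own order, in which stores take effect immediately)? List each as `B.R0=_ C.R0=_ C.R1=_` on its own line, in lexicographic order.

outcome vector order: (B.R0,C.R0,C.R1)
|SC outcomes| = 7

B.R0=0 C.R0=0 C.R1=0
B.R0=0 C.R0=0 C.R1=2
B.R0=0 C.R0=2 C.R1=0
B.R0=0 C.R0=2 C.R1=2
B.R0=2 C.R0=0 C.R1=0
B.R0=2 C.R0=0 C.R1=2
B.R0=2 C.R0=2 C.R1=2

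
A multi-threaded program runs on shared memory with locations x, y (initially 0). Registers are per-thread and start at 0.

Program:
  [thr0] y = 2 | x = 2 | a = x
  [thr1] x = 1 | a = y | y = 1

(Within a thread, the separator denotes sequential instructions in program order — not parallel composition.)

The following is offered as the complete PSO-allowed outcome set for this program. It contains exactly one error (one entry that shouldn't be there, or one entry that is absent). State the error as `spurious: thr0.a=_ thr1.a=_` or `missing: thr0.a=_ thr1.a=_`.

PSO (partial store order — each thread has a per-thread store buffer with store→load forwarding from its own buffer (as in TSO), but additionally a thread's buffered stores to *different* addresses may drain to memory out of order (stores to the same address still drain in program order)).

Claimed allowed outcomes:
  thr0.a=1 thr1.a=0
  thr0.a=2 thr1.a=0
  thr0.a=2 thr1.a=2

missing: thr0.a=1 thr1.a=2

outcome vector order: (thr0.a,thr1.a)
PSO (4): 1/0, 1/2, 2/0, 2/2
PSO∖claimed = {1/2}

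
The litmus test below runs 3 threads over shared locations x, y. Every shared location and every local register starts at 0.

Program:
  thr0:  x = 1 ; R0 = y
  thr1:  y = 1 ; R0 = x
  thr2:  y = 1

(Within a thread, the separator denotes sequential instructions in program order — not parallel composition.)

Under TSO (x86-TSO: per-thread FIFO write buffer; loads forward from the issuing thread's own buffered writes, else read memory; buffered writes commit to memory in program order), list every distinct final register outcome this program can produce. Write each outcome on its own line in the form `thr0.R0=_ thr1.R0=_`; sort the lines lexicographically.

thr0.R0=0 thr1.R0=0
thr0.R0=0 thr1.R0=1
thr0.R0=1 thr1.R0=0
thr0.R0=1 thr1.R0=1

outcome vector order: (thr0.R0,thr1.R0)
|TSO outcomes| = 4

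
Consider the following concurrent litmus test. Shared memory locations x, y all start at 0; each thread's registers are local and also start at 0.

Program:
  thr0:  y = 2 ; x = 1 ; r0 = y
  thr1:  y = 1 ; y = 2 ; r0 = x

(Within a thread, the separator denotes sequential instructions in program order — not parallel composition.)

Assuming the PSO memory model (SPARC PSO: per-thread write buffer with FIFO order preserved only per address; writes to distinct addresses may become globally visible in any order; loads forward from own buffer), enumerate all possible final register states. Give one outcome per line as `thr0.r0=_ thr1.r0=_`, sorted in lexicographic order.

outcome vector order: (thr0.r0,thr1.r0)
|PSO outcomes| = 4

thr0.r0=1 thr1.r0=0
thr0.r0=1 thr1.r0=1
thr0.r0=2 thr1.r0=0
thr0.r0=2 thr1.r0=1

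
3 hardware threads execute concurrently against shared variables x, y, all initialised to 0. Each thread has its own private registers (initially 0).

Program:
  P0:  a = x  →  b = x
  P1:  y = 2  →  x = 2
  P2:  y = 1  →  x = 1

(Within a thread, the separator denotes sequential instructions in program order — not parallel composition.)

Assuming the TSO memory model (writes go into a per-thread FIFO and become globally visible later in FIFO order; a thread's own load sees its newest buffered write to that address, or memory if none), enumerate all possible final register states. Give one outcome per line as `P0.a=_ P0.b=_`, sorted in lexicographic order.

P0.a=0 P0.b=0
P0.a=0 P0.b=1
P0.a=0 P0.b=2
P0.a=1 P0.b=1
P0.a=1 P0.b=2
P0.a=2 P0.b=1
P0.a=2 P0.b=2

outcome vector order: (P0.a,P0.b)
|TSO outcomes| = 7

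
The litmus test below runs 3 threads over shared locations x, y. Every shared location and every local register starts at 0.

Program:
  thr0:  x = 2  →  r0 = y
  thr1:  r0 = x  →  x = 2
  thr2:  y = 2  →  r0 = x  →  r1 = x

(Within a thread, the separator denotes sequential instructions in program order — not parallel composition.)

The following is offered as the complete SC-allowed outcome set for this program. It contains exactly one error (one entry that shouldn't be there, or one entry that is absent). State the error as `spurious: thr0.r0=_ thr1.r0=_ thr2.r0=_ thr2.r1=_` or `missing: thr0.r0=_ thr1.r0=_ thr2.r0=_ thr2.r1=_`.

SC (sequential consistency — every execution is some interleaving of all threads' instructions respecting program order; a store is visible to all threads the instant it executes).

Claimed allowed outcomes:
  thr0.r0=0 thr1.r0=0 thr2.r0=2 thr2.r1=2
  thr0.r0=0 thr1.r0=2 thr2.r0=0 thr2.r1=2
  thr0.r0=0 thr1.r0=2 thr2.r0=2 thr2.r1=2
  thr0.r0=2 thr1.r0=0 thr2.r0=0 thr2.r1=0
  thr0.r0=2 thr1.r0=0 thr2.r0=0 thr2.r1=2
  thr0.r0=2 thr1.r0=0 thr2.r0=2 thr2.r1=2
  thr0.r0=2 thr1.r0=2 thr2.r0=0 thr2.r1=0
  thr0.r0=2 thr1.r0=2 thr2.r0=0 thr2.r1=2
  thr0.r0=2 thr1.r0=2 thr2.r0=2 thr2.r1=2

spurious: thr0.r0=0 thr1.r0=2 thr2.r0=0 thr2.r1=2

outcome vector order: (thr0.r0,thr1.r0,thr2.r0,thr2.r1)
SC: 8 outcomes — {<0 0 2 2>; <0 2 2 2>; <2 0 0 0>; <2 0 0 2>; <2 0 2 2>; <2 2 0 0>; <2 2 0 2>; <2 2 2 2>}
claimed∖SC = {<0 2 0 2>}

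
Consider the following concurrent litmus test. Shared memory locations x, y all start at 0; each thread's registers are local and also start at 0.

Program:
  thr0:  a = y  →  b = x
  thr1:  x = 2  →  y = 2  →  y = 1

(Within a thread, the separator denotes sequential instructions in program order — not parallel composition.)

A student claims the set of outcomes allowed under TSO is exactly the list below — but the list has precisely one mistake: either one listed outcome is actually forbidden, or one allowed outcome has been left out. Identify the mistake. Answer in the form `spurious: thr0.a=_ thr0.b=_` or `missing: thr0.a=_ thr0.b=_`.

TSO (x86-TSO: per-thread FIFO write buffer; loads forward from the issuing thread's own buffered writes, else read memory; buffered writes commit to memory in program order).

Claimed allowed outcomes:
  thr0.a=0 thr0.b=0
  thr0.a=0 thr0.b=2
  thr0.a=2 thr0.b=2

outcome vector order: (thr0.a,thr0.b)
TSO: 4 outcomes — {0/0, 0/2, 1/2, 2/2}
TSO∖claimed = {1/2}

missing: thr0.a=1 thr0.b=2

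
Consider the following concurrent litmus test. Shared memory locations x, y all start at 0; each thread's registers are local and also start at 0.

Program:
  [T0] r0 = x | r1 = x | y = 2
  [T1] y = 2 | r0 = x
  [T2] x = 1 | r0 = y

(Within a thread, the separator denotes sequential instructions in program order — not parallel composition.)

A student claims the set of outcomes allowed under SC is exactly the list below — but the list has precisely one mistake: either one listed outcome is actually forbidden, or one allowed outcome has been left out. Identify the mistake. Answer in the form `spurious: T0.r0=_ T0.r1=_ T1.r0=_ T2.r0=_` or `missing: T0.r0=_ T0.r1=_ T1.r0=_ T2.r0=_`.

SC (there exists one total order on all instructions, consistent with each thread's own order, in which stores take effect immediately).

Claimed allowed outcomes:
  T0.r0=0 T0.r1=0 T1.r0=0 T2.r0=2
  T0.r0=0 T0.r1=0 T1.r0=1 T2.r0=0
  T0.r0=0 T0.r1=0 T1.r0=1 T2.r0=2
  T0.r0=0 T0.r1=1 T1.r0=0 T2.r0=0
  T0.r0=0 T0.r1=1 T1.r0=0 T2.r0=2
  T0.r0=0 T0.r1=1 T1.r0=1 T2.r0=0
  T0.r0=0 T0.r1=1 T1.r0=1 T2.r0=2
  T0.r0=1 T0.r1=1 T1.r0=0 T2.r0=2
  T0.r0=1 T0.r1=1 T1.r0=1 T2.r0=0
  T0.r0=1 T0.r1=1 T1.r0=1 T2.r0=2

spurious: T0.r0=0 T0.r1=1 T1.r0=0 T2.r0=0

outcome vector order: (T0.r0,T0.r1,T1.r0,T2.r0)
under SC → 0/0/0/2 0/0/1/0 0/0/1/2 0/1/0/2 0/1/1/0 0/1/1/2 1/1/0/2 1/1/1/0 1/1/1/2
claimed∖SC = {0/1/0/0}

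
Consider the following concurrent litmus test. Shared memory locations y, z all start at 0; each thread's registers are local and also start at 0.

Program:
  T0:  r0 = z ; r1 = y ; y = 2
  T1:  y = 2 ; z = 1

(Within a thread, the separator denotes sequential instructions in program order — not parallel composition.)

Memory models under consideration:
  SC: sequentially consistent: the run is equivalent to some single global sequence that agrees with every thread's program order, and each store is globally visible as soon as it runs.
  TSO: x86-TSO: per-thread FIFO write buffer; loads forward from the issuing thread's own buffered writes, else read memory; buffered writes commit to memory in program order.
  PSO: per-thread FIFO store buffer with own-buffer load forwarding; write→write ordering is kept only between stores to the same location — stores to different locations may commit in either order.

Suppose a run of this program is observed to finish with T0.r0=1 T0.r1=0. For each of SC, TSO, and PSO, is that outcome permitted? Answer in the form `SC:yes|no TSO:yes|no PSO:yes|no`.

SC:no TSO:no PSO:yes

outcome vector order: (T0.r0,T0.r1)
under SC → 00, 02, 12
under TSO → 00, 02, 12
under PSO → 00, 02, 10, 12
target 10 ∈ {PSO}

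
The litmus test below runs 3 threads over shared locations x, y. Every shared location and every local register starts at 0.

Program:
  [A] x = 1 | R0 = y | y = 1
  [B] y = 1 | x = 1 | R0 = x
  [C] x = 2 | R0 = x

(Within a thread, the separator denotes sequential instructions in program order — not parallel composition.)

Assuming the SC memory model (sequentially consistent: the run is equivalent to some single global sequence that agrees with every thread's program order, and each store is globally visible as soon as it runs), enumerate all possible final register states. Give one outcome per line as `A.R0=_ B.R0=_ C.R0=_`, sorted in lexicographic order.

A.R0=0 B.R0=1 C.R0=1
A.R0=0 B.R0=1 C.R0=2
A.R0=0 B.R0=2 C.R0=2
A.R0=1 B.R0=1 C.R0=1
A.R0=1 B.R0=1 C.R0=2
A.R0=1 B.R0=2 C.R0=1
A.R0=1 B.R0=2 C.R0=2

outcome vector order: (A.R0,B.R0,C.R0)
|SC outcomes| = 7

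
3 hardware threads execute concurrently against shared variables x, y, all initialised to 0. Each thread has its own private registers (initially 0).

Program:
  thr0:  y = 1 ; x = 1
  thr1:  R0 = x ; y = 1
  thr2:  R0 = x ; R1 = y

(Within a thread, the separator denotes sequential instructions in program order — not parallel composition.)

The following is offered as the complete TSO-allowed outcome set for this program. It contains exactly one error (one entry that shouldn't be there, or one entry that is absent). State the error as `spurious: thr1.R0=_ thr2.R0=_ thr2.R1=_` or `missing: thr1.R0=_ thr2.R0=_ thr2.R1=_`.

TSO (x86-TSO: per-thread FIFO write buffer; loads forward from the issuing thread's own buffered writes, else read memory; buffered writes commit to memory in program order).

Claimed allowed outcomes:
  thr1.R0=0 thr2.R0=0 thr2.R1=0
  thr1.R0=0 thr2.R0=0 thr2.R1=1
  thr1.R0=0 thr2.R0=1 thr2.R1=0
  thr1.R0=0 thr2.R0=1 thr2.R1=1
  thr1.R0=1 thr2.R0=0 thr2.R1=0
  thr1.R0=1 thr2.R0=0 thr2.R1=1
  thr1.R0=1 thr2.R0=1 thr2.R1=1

spurious: thr1.R0=0 thr2.R0=1 thr2.R1=0

outcome vector order: (thr1.R0,thr2.R0,thr2.R1)
TSO: 6 outcomes — {<0 0 0> <0 0 1> <0 1 1> <1 0 0> <1 0 1> <1 1 1>}
claimed∖TSO = {<0 1 0>}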